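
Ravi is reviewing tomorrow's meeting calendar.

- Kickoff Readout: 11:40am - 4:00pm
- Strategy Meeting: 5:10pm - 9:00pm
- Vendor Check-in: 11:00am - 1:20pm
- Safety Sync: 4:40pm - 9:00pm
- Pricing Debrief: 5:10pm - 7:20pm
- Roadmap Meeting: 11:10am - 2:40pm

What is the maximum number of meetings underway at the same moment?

Sort all start/end points and keep a running count:
11:00am start Vendor Check-in → 1
11:10am start Roadmap Meeting → 2
11:40am start Kickoff Readout → 3
1:20pm end Vendor Check-in → 2
2:40pm end Roadmap Meeting → 1
4:00pm end Kickoff Readout → 0
4:40pm start Safety Sync → 1
5:10pm start Pricing Debrief → 2
5:10pm start Strategy Meeting → 3
7:20pm end Pricing Debrief → 2
9:00pm end Safety Sync → 1
9:00pm end Strategy Meeting → 0
Peak is 3, at 11:40am (Kickoff Readout, Roadmap Meeting, Vendor Check-in).

3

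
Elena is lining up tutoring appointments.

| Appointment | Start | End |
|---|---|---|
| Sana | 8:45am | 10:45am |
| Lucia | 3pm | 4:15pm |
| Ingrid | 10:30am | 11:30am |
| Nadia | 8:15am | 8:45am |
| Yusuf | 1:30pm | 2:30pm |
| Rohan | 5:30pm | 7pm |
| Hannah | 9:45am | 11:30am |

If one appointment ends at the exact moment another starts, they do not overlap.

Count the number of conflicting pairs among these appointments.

Check each pair: they overlap iff neither finishes before the other starts.
Sorted by start: Nadia, Sana, Hannah, Ingrid, Yusuf, Lucia, Rohan.
Sana starts exactly when Nadia ends (back-to-back, no overlap), so nothing later overlaps Nadia either.
Hannah starts before Sana ends → Sana and Hannah overlap.
Ingrid starts before Sana ends → Sana and Ingrid overlap.
Yusuf starts after Sana ends, so nothing later overlaps Sana either.
Ingrid starts before Hannah ends → Hannah and Ingrid overlap.
Yusuf starts after Hannah ends, so nothing later overlaps Hannah either.
Yusuf starts after Ingrid ends, so nothing later overlaps Ingrid either.
Lucia starts after Yusuf ends, so nothing later overlaps Yusuf either.
Rohan starts after Lucia ends.
Overlapping pairs: Hannah & Ingrid, Hannah & Sana, Ingrid & Sana — 3 in total.

3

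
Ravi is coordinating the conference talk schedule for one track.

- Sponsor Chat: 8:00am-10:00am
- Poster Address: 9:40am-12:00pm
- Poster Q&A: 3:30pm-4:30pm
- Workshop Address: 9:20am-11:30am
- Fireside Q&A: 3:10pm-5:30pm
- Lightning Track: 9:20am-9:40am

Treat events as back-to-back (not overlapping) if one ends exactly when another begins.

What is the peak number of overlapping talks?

3

Sweep the timeline, counting +1 at each start and −1 at each end (ends before starts at a tie):
8:00am start Sponsor Chat → 1
9:20am start Lightning Track → 2
9:20am start Workshop Address → 3
9:40am end Lightning Track → 2
9:40am start Poster Address → 3
10:00am end Sponsor Chat → 2
11:30am end Workshop Address → 1
12:00pm end Poster Address → 0
3:10pm start Fireside Q&A → 1
3:30pm start Poster Q&A → 2
4:30pm end Poster Q&A → 1
5:30pm end Fireside Q&A → 0
Peak is 3, at 9:20am (Lightning Track, Sponsor Chat, Workshop Address).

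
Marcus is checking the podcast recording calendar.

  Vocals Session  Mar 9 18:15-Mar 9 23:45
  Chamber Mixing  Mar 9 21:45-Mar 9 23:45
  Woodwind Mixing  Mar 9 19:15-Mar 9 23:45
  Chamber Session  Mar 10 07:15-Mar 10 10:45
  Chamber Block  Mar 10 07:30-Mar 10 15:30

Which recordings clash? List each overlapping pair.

Chamber Block & Chamber Session, Chamber Mixing & Vocals Session, Chamber Mixing & Woodwind Mixing, Vocals Session & Woodwind Mixing

Sorted by start: Vocals Session, Woodwind Mixing, Chamber Mixing, Chamber Session, Chamber Block.
Woodwind Mixing starts before Vocals Session ends → Vocals Session and Woodwind Mixing overlap.
Chamber Mixing starts before Vocals Session ends → Vocals Session and Chamber Mixing overlap.
Chamber Session starts after Vocals Session ends; Vocals Session is clear from here.
Chamber Mixing starts before Woodwind Mixing ends → Woodwind Mixing and Chamber Mixing overlap.
Chamber Session starts after Woodwind Mixing ends; Woodwind Mixing is clear from here.
Chamber Session starts after Chamber Mixing ends; Chamber Mixing is clear from here.
Chamber Block starts before Chamber Session ends → Chamber Session and Chamber Block overlap.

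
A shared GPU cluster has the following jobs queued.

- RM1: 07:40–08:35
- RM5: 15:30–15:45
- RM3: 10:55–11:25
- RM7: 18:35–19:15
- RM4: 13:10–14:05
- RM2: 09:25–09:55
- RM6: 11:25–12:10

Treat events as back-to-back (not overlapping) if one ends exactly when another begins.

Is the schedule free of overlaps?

Sorted by start: RM1, RM2, RM3, RM6, RM4, RM5, RM7.
RM2 starts after RM1 ends — done with RM1.
RM3 starts after RM2 ends — done with RM2.
RM6 starts exactly when RM3 ends (back-to-back, no overlap) — done with RM3.
RM4 starts after RM6 ends — done with RM6.
RM5 starts after RM4 ends — done with RM4.
RM7 starts after RM5 ends.
Every pair is clear; the schedule has no overlaps.

Yes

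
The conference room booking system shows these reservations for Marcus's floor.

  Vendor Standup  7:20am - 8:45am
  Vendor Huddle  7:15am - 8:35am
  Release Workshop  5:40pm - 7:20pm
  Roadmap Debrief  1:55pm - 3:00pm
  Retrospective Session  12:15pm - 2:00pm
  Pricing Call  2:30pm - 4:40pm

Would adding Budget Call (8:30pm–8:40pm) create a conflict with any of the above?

No — it doesn't clash with anything

Vendor Huddle: ends 8:35am at or before Budget Call starts 8:30pm → clear.
Vendor Standup: ends 8:45am at or before Budget Call starts 8:30pm → clear.
Retrospective Session: ends 2:00pm at or before Budget Call starts 8:30pm → clear.
Roadmap Debrief: ends 3:00pm at or before Budget Call starts 8:30pm → clear.
Pricing Call: ends 4:40pm at or before Budget Call starts 8:30pm → clear.
Release Workshop: ends 7:20pm at or before Budget Call starts 8:30pm → clear.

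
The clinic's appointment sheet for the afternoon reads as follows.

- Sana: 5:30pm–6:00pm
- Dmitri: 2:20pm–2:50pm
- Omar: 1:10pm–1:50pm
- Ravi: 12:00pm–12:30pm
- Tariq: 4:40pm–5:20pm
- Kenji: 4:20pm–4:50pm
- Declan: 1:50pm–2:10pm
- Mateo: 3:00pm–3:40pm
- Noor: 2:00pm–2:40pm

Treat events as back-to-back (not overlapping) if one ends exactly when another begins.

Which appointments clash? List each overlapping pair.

Sorted by start: Ravi, Omar, Declan, Noor, Dmitri, Mateo, Kenji, Tariq, Sana.
Omar starts after Ravi ends; Ravi is clear from here.
Declan starts exactly when Omar ends (back-to-back, no overlap); Omar is clear from here.
Noor starts before Declan ends → Declan and Noor overlap.
Dmitri starts after Declan ends; Declan is clear from here.
Dmitri starts before Noor ends → Noor and Dmitri overlap.
Mateo starts after Noor ends; Noor is clear from here.
Mateo starts after Dmitri ends; Dmitri is clear from here.
Kenji starts after Mateo ends; Mateo is clear from here.
Tariq starts before Kenji ends → Kenji and Tariq overlap.
Sana starts after Kenji ends.
Sana starts after Tariq ends.

Declan & Noor, Dmitri & Noor, Kenji & Tariq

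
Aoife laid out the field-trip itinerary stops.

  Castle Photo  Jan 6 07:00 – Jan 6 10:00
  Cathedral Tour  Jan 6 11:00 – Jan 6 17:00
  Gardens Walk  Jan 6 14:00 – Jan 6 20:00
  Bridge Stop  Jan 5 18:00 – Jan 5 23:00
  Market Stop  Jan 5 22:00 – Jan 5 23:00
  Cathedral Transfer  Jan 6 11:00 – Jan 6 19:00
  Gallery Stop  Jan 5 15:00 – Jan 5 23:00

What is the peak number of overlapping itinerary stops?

Sweep the timeline, counting +1 at each start and −1 at each end (ends before starts at a tie):
Jan 5 15:00 start Gallery Stop → 1
Jan 5 18:00 start Bridge Stop → 2
Jan 5 22:00 start Market Stop → 3
Jan 5 23:00 end Bridge Stop → 2
Jan 5 23:00 end Gallery Stop → 1
Jan 5 23:00 end Market Stop → 0
Jan 6 07:00 start Castle Photo → 1
Jan 6 10:00 end Castle Photo → 0
Jan 6 11:00 start Cathedral Tour → 1
Jan 6 11:00 start Cathedral Transfer → 2
Jan 6 14:00 start Gardens Walk → 3
Jan 6 17:00 end Cathedral Tour → 2
Jan 6 19:00 end Cathedral Transfer → 1
Jan 6 20:00 end Gardens Walk → 0
Peak is 3, at Jan 5 22:00 (Bridge Stop, Gallery Stop, Market Stop).

3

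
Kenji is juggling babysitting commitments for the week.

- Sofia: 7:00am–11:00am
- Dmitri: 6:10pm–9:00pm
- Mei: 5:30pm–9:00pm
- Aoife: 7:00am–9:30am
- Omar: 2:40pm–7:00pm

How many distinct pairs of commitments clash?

Sorted by start: Sofia, Aoife, Omar, Mei, Dmitri.
Aoife starts before Sofia ends → Sofia and Aoife overlap.
Omar starts after Sofia ends; Sofia is clear from here.
Omar starts after Aoife ends; Aoife is clear from here.
Mei starts before Omar ends → Omar and Mei overlap.
Dmitri starts before Omar ends → Omar and Dmitri overlap.
Dmitri starts before Mei ends → Mei and Dmitri overlap.
Overlapping pairs: Aoife & Sofia, Dmitri & Mei, Dmitri & Omar, Mei & Omar — 4 in total.

4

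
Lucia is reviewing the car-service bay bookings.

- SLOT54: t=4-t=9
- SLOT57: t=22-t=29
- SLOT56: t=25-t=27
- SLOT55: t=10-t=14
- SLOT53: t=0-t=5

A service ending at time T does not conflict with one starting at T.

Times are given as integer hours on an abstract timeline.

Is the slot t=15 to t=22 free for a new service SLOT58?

Yes — the slot is free

SLOT53: ends t=5 at or before SLOT58 starts t=15 → clear.
SLOT54: ends t=9 at or before SLOT58 starts t=15 → clear.
SLOT55: ends t=14 at or before SLOT58 starts t=15 → clear.
SLOT57: starts t=22 at or after SLOT58 ends t=22 → clear.
SLOT56: starts t=25 at or after SLOT58 ends t=22 → clear.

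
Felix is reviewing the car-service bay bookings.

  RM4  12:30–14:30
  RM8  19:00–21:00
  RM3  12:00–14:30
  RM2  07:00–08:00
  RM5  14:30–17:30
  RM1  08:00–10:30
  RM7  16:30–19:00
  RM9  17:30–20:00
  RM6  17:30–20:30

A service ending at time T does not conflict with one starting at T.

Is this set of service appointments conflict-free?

Two intervals overlap when each starts before the other ends.
Sorted by start: RM2, RM1, RM3, RM4, RM5, RM7, RM6, RM9, RM8.
RM1 starts exactly when RM2 ends (back-to-back, no overlap); RM2 is clear from here.
RM3 starts after RM1 ends; RM1 is clear from here.
RM4 starts before RM3 ends → RM3 and RM4 overlap.
That's a conflict, so the schedule is not conflict-free.

No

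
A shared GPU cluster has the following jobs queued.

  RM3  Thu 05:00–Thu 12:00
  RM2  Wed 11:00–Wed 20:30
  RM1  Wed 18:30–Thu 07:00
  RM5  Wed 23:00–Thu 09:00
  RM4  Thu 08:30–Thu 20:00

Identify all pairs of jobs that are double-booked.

RM1 & RM2, RM1 & RM3, RM1 & RM5, RM3 & RM4, RM3 & RM5, RM4 & RM5

Check each pair: they overlap iff neither finishes before the other starts.
Sorted by start: RM2, RM1, RM5, RM3, RM4.
RM1 starts before RM2 ends → RM2 and RM1 overlap.
RM5 starts after RM2 ends — done with RM2.
RM5 starts before RM1 ends → RM1 and RM5 overlap.
RM3 starts before RM1 ends → RM1 and RM3 overlap.
RM4 starts after RM1 ends.
RM3 starts before RM5 ends → RM5 and RM3 overlap.
RM4 starts before RM5 ends → RM5 and RM4 overlap.
RM4 starts before RM3 ends → RM3 and RM4 overlap.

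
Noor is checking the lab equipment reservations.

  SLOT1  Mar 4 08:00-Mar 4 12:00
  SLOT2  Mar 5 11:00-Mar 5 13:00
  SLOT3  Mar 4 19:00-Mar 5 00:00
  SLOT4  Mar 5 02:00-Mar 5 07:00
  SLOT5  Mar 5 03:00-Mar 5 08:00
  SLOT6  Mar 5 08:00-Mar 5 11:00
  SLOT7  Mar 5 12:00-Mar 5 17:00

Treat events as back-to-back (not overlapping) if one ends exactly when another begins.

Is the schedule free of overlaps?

No

Two intervals overlap when each starts before the other ends.
Sorted by start: SLOT1, SLOT3, SLOT4, SLOT5, SLOT6, SLOT2, SLOT7.
SLOT3 starts after SLOT1 ends, so nothing later overlaps SLOT1 either.
SLOT4 starts after SLOT3 ends, so nothing later overlaps SLOT3 either.
SLOT5 starts before SLOT4 ends → SLOT4 and SLOT5 overlap.
That's a conflict, so the schedule is not conflict-free.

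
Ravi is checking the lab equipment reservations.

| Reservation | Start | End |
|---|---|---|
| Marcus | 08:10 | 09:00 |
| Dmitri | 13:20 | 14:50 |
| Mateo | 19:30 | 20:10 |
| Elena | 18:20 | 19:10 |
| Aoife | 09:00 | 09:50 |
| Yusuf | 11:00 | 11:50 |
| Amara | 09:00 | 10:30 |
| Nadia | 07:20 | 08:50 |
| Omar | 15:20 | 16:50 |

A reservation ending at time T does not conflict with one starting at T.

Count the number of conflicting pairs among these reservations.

2

Sorted by start: Nadia, Marcus, Aoife, Amara, Yusuf, Dmitri, Omar, Elena, Mateo.
Marcus starts before Nadia ends → Nadia and Marcus overlap.
Aoife starts after Nadia ends, so Nadia has no further overlaps.
Aoife starts exactly when Marcus ends (back-to-back, no overlap), so Marcus has no further overlaps.
Amara starts before Aoife ends → Aoife and Amara overlap.
Yusuf starts after Aoife ends, so Aoife has no further overlaps.
Yusuf starts after Amara ends, so Amara has no further overlaps.
Dmitri starts after Yusuf ends, so Yusuf has no further overlaps.
Omar starts after Dmitri ends, so Dmitri has no further overlaps.
Elena starts after Omar ends, so Omar has no further overlaps.
Mateo starts after Elena ends.
Overlapping pairs: Amara & Aoife, Marcus & Nadia — 2 in total.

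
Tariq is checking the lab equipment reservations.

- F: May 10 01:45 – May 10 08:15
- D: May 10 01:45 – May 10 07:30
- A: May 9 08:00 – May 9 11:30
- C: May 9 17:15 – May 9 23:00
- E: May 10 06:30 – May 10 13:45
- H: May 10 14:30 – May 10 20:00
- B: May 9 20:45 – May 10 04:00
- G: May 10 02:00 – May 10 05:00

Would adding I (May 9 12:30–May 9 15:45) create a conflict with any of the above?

No — it doesn't clash with anything

A: ends May 9 11:30 at or before I starts May 9 12:30 → clear.
C: starts May 9 17:15 at or after I ends May 9 15:45 → clear.
B: starts May 9 20:45 at or after I ends May 9 15:45 → clear.
D: starts May 10 01:45 at or after I ends May 9 15:45 → clear.
F: starts May 10 01:45 at or after I ends May 9 15:45 → clear.
G: starts May 10 02:00 at or after I ends May 9 15:45 → clear.
E: starts May 10 06:30 at or after I ends May 9 15:45 → clear.
H: starts May 10 14:30 at or after I ends May 9 15:45 → clear.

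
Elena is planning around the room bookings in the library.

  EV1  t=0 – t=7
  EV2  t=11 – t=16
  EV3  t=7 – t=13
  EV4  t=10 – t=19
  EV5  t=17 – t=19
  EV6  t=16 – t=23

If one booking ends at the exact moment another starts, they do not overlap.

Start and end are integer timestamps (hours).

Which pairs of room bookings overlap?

EV2 & EV3, EV2 & EV4, EV3 & EV4, EV4 & EV5, EV4 & EV6, EV5 & EV6

Sorted by start: EV1, EV3, EV4, EV2, EV6, EV5.
EV3 starts exactly when EV1 ends (back-to-back, no overlap), so EV1 has no further overlaps.
EV4 starts before EV3 ends → EV3 and EV4 overlap.
EV2 starts before EV3 ends → EV3 and EV2 overlap.
EV6 starts after EV3 ends, so EV3 has no further overlaps.
EV2 starts before EV4 ends → EV4 and EV2 overlap.
EV6 starts before EV4 ends → EV4 and EV6 overlap.
EV5 starts before EV4 ends → EV4 and EV5 overlap.
EV6 starts exactly when EV2 ends (back-to-back, no overlap), so EV2 has no further overlaps.
EV5 starts before EV6 ends → EV6 and EV5 overlap.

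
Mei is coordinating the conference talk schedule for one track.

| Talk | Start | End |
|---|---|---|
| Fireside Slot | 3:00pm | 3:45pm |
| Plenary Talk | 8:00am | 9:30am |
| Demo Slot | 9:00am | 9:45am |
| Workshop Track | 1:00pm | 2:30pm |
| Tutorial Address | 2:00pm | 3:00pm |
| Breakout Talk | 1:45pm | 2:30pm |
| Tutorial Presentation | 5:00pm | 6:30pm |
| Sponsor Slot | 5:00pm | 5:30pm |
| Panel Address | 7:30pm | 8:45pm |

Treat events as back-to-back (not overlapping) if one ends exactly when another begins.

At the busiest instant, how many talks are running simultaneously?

3

Walk through starts and ends in time order (an end at T is processed before a start at T):
8:00am start Plenary Talk → 1
9:00am start Demo Slot → 2
9:30am end Plenary Talk → 1
9:45am end Demo Slot → 0
1:00pm start Workshop Track → 1
1:45pm start Breakout Talk → 2
2:00pm start Tutorial Address → 3
2:30pm end Breakout Talk → 2
2:30pm end Workshop Track → 1
3:00pm end Tutorial Address → 0
3:00pm start Fireside Slot → 1
3:45pm end Fireside Slot → 0
5:00pm start Sponsor Slot → 1
5:00pm start Tutorial Presentation → 2
5:30pm end Sponsor Slot → 1
6:30pm end Tutorial Presentation → 0
7:30pm start Panel Address → 1
8:45pm end Panel Address → 0
Peak is 3, at 2:00pm (Breakout Talk, Tutorial Address, Workshop Track).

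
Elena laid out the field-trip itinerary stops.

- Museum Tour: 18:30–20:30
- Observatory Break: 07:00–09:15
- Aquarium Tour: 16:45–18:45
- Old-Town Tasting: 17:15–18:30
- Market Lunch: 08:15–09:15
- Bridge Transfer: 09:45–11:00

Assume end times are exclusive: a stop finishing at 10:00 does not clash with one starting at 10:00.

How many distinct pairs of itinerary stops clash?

3

Sorted by start: Observatory Break, Market Lunch, Bridge Transfer, Aquarium Tour, Old-Town Tasting, Museum Tour.
Market Lunch starts before Observatory Break ends → Observatory Break and Market Lunch overlap.
Bridge Transfer starts after Observatory Break ends; Observatory Break is clear from here.
Bridge Transfer starts after Market Lunch ends; Market Lunch is clear from here.
Aquarium Tour starts after Bridge Transfer ends; Bridge Transfer is clear from here.
Old-Town Tasting starts before Aquarium Tour ends → Aquarium Tour and Old-Town Tasting overlap.
Museum Tour starts before Aquarium Tour ends → Aquarium Tour and Museum Tour overlap.
Museum Tour starts exactly when Old-Town Tasting ends (back-to-back, no overlap).
Overlapping pairs: Aquarium Tour & Museum Tour, Aquarium Tour & Old-Town Tasting, Market Lunch & Observatory Break — 3 in total.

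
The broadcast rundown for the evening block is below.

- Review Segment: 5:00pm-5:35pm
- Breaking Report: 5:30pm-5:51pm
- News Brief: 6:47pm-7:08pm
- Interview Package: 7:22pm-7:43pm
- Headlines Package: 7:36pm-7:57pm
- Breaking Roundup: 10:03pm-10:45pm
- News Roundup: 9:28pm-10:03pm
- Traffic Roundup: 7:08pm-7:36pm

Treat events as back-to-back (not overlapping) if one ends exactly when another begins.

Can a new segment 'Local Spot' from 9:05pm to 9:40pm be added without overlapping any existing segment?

Review Segment: ends 5:35pm at or before Local Spot starts 9:05pm → clear.
Breaking Report: ends 5:51pm at or before Local Spot starts 9:05pm → clear.
News Brief: ends 7:08pm at or before Local Spot starts 9:05pm → clear.
Traffic Roundup: ends 7:36pm at or before Local Spot starts 9:05pm → clear.
Interview Package: ends 7:43pm at or before Local Spot starts 9:05pm → clear.
Headlines Package: ends 7:57pm at or before Local Spot starts 9:05pm → clear.
News Roundup: starts 9:28pm before Local Spot ends 9:40pm, and ends 10:03pm after Local Spot starts 9:05pm → overlap.
Breaking Roundup: starts 10:03pm at or after Local Spot ends 9:40pm → clear.
Local Spot overlaps News Roundup.

No — it overlaps News Roundup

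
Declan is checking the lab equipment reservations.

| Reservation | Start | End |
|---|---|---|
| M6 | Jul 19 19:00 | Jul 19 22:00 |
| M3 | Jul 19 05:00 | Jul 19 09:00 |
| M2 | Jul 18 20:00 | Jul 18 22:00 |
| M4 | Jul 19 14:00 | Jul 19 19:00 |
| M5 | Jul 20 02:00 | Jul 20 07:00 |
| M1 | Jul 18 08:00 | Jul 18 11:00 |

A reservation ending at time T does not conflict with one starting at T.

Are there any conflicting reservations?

Sorted by start: M1, M2, M3, M4, M6, M5.
M2 starts after M1 ends, so M1 has no further overlaps.
M3 starts after M2 ends, so M2 has no further overlaps.
M4 starts after M3 ends, so M3 has no further overlaps.
M6 starts exactly when M4 ends (back-to-back, no overlap), so M4 has no further overlaps.
M5 starts after M6 ends.
Every pair is clear; the schedule has no overlaps.

No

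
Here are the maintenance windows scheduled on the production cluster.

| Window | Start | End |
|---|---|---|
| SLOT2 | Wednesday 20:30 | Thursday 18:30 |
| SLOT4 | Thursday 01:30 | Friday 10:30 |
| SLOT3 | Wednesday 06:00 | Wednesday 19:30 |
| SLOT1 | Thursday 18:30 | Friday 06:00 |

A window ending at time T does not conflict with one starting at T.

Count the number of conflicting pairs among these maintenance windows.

Sorted by start: SLOT3, SLOT2, SLOT4, SLOT1.
SLOT2 starts after SLOT3 ends; SLOT3 is clear from here.
SLOT4 starts before SLOT2 ends → SLOT2 and SLOT4 overlap.
SLOT1 starts exactly when SLOT2 ends (back-to-back, no overlap).
SLOT1 starts before SLOT4 ends → SLOT4 and SLOT1 overlap.
Overlapping pairs: SLOT1 & SLOT4, SLOT2 & SLOT4 — 2 in total.

2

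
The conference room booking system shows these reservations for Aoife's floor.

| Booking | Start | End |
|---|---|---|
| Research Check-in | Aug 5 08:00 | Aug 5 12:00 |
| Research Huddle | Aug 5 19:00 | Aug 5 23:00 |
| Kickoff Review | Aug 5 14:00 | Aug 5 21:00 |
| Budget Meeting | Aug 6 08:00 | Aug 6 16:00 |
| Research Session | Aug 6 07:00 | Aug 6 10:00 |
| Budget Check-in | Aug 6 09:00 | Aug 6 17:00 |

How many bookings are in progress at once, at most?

Sweep the timeline, counting +1 at each start and −1 at each end (ends before starts at a tie):
Aug 5 08:00 start Research Check-in → 1
Aug 5 12:00 end Research Check-in → 0
Aug 5 14:00 start Kickoff Review → 1
Aug 5 19:00 start Research Huddle → 2
Aug 5 21:00 end Kickoff Review → 1
Aug 5 23:00 end Research Huddle → 0
Aug 6 07:00 start Research Session → 1
Aug 6 08:00 start Budget Meeting → 2
Aug 6 09:00 start Budget Check-in → 3
Aug 6 10:00 end Research Session → 2
Aug 6 16:00 end Budget Meeting → 1
Aug 6 17:00 end Budget Check-in → 0
Peak is 3, at Aug 6 09:00 (Budget Check-in, Budget Meeting, Research Session).

3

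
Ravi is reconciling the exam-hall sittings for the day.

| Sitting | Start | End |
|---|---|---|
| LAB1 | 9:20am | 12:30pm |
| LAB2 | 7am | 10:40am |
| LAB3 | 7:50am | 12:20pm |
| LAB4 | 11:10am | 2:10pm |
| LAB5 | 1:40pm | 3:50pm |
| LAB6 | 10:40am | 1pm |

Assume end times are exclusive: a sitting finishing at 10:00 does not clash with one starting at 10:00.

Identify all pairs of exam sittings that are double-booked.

Sorted by start: LAB2, LAB3, LAB1, LAB6, LAB4, LAB5.
LAB3 starts before LAB2 ends → LAB2 and LAB3 overlap.
LAB1 starts before LAB2 ends → LAB2 and LAB1 overlap.
LAB6 starts exactly when LAB2 ends (back-to-back, no overlap), so nothing later overlaps LAB2 either.
LAB1 starts before LAB3 ends → LAB3 and LAB1 overlap.
LAB6 starts before LAB3 ends → LAB3 and LAB6 overlap.
LAB4 starts before LAB3 ends → LAB3 and LAB4 overlap.
LAB5 starts after LAB3 ends.
LAB6 starts before LAB1 ends → LAB1 and LAB6 overlap.
LAB4 starts before LAB1 ends → LAB1 and LAB4 overlap.
LAB5 starts after LAB1 ends.
LAB4 starts before LAB6 ends → LAB6 and LAB4 overlap.
LAB5 starts after LAB6 ends.
LAB5 starts before LAB4 ends → LAB4 and LAB5 overlap.

LAB1 & LAB2, LAB1 & LAB3, LAB1 & LAB4, LAB1 & LAB6, LAB2 & LAB3, LAB3 & LAB4, LAB3 & LAB6, LAB4 & LAB5, LAB4 & LAB6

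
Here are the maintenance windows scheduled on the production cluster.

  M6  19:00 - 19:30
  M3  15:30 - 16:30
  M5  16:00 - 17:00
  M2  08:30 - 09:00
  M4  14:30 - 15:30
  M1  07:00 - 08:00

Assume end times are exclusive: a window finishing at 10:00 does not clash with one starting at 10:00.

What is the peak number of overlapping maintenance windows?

Walk through starts and ends in time order (an end at T is processed before a start at T):
07:00 start M1 → 1
08:00 end M1 → 0
08:30 start M2 → 1
09:00 end M2 → 0
14:30 start M4 → 1
15:30 end M4 → 0
15:30 start M3 → 1
16:00 start M5 → 2
16:30 end M3 → 1
17:00 end M5 → 0
19:00 start M6 → 1
19:30 end M6 → 0
Peak is 2, at 16:00 (M3, M5).

2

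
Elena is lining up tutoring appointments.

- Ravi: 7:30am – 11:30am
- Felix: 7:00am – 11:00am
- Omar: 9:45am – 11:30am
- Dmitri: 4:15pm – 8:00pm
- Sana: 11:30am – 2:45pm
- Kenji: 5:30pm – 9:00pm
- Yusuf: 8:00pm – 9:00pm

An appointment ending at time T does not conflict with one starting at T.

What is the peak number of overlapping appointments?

Walk through starts and ends in time order (an end at T is processed before a start at T):
7:00am start Felix → 1
7:30am start Ravi → 2
9:45am start Omar → 3
11:00am end Felix → 2
11:30am end Omar → 1
11:30am end Ravi → 0
11:30am start Sana → 1
2:45pm end Sana → 0
4:15pm start Dmitri → 1
5:30pm start Kenji → 2
8:00pm end Dmitri → 1
8:00pm start Yusuf → 2
9:00pm end Kenji → 1
9:00pm end Yusuf → 0
Peak is 3, at 9:45am (Felix, Omar, Ravi).

3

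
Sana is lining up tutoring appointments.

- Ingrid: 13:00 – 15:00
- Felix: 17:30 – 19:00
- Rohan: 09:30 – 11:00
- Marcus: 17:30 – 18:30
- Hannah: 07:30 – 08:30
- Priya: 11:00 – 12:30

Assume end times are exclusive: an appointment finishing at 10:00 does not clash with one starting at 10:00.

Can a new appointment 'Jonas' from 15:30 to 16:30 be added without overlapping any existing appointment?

Yes — the slot is free

Hannah: ends 08:30 at or before Jonas starts 15:30 → clear.
Rohan: ends 11:00 at or before Jonas starts 15:30 → clear.
Priya: ends 12:30 at or before Jonas starts 15:30 → clear.
Ingrid: ends 15:00 at or before Jonas starts 15:30 → clear.
Marcus: starts 17:30 at or after Jonas ends 16:30 → clear.
Felix: starts 17:30 at or after Jonas ends 16:30 → clear.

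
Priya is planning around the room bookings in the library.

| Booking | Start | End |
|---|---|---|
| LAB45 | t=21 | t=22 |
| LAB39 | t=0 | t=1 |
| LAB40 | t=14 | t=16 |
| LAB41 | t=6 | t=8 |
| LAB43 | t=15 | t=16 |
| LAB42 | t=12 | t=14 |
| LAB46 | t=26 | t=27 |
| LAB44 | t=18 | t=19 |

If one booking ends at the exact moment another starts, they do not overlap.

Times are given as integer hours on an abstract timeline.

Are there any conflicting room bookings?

Sorted by start: LAB39, LAB41, LAB42, LAB40, LAB43, LAB44, LAB45, LAB46.
LAB41 starts after LAB39 ends — done with LAB39.
LAB42 starts after LAB41 ends — done with LAB41.
LAB40 starts exactly when LAB42 ends (back-to-back, no overlap) — done with LAB42.
LAB43 starts before LAB40 ends → LAB40 and LAB43 overlap.
That's a conflict, so the schedule is not conflict-free.

Yes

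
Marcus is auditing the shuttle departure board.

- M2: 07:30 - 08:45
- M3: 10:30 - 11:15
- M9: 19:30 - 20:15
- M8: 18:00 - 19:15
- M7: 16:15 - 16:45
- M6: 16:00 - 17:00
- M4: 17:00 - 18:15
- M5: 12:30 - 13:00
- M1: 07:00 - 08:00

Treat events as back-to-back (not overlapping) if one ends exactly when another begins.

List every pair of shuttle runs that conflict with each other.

M1 & M2, M4 & M8, M6 & M7

Sorted by start: M1, M2, M3, M5, M6, M7, M4, M8, M9.
M2 starts before M1 ends → M1 and M2 overlap.
M3 starts after M1 ends, so nothing later overlaps M1 either.
M3 starts after M2 ends, so nothing later overlaps M2 either.
M5 starts after M3 ends, so nothing later overlaps M3 either.
M6 starts after M5 ends, so nothing later overlaps M5 either.
M7 starts before M6 ends → M6 and M7 overlap.
M4 starts exactly when M6 ends (back-to-back, no overlap), so nothing later overlaps M6 either.
M4 starts after M7 ends, so nothing later overlaps M7 either.
M8 starts before M4 ends → M4 and M8 overlap.
M9 starts after M4 ends.
M9 starts after M8 ends.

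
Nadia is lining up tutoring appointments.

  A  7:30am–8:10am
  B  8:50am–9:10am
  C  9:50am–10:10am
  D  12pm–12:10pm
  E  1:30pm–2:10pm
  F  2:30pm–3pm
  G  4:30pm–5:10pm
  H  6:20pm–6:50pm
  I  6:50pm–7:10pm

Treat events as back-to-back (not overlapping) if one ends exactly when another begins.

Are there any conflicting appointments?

No

Sorted by start: A, B, C, D, E, F, G, H, I.
B starts after A ends; A is clear from here.
C starts after B ends; B is clear from here.
D starts after C ends; C is clear from here.
E starts after D ends; D is clear from here.
F starts after E ends; E is clear from here.
G starts after F ends; F is clear from here.
H starts after G ends; G is clear from here.
I starts exactly when H ends (back-to-back, no overlap).
Every pair is clear; the schedule has no overlaps.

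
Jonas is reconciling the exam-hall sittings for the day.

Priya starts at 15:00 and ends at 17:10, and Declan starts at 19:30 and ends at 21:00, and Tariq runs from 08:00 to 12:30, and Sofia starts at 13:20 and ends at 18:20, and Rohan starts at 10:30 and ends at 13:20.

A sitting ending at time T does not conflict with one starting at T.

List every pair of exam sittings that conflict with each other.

Priya & Sofia, Rohan & Tariq

Sorted by start: Tariq, Rohan, Sofia, Priya, Declan.
Rohan starts before Tariq ends → Tariq and Rohan overlap.
Sofia starts after Tariq ends, so nothing later overlaps Tariq either.
Sofia starts exactly when Rohan ends (back-to-back, no overlap), so nothing later overlaps Rohan either.
Priya starts before Sofia ends → Sofia and Priya overlap.
Declan starts after Sofia ends.
Declan starts after Priya ends.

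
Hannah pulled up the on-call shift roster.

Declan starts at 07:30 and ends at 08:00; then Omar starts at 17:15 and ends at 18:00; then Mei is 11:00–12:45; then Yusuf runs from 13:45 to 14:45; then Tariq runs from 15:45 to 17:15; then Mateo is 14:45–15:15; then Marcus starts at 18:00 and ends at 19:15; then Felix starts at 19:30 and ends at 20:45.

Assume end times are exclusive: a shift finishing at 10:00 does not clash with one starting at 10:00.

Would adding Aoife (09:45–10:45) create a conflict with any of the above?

No — it doesn't clash with anything

Declan: ends 08:00 at or before Aoife starts 09:45 → clear.
Mei: starts 11:00 at or after Aoife ends 10:45 → clear.
Yusuf: starts 13:45 at or after Aoife ends 10:45 → clear.
Mateo: starts 14:45 at or after Aoife ends 10:45 → clear.
Tariq: starts 15:45 at or after Aoife ends 10:45 → clear.
Omar: starts 17:15 at or after Aoife ends 10:45 → clear.
Marcus: starts 18:00 at or after Aoife ends 10:45 → clear.
Felix: starts 19:30 at or after Aoife ends 10:45 → clear.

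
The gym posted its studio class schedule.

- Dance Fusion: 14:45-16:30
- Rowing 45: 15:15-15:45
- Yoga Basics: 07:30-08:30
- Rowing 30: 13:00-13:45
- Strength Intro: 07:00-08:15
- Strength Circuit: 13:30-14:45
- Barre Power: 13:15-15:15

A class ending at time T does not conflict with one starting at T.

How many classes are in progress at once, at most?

3

Sort all start/end points and keep a running count:
07:00 start Strength Intro → 1
07:30 start Yoga Basics → 2
08:15 end Strength Intro → 1
08:30 end Yoga Basics → 0
13:00 start Rowing 30 → 1
13:15 start Barre Power → 2
13:30 start Strength Circuit → 3
13:45 end Rowing 30 → 2
14:45 end Strength Circuit → 1
14:45 start Dance Fusion → 2
15:15 end Barre Power → 1
15:15 start Rowing 45 → 2
15:45 end Rowing 45 → 1
16:30 end Dance Fusion → 0
Peak is 3, at 13:30 (Barre Power, Rowing 30, Strength Circuit).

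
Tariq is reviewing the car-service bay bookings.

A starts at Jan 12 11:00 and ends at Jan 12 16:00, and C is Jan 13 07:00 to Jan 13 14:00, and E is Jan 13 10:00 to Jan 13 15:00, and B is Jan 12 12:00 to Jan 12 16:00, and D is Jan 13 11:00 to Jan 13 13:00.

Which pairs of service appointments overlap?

A & B, C & D, C & E, D & E

Check each pair: they overlap iff neither finishes before the other starts.
Sorted by start: A, B, C, E, D.
B starts before A ends → A and B overlap.
C starts after A ends; A is clear from here.
C starts after B ends; B is clear from here.
E starts before C ends → C and E overlap.
D starts before C ends → C and D overlap.
D starts before E ends → E and D overlap.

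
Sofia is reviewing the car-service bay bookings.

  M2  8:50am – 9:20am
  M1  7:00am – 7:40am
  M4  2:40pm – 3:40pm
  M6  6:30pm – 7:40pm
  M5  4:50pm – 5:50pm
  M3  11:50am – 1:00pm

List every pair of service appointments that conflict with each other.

no conflicts

Sorted by start: M1, M2, M3, M4, M5, M6.
M2 starts after M1 ends, so nothing later overlaps M1 either.
M3 starts after M2 ends, so nothing later overlaps M2 either.
M4 starts after M3 ends, so nothing later overlaps M3 either.
M5 starts after M4 ends, so nothing later overlaps M4 either.
M6 starts after M5 ends.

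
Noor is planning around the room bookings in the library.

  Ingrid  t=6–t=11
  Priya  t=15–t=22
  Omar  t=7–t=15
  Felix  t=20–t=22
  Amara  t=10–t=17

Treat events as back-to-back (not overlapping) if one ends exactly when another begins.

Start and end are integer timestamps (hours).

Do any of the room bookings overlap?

Two intervals overlap when each starts before the other ends.
Sorted by start: Ingrid, Omar, Amara, Priya, Felix.
Omar starts before Ingrid ends → Ingrid and Omar overlap.
That's a conflict, so the schedule is not conflict-free.

Yes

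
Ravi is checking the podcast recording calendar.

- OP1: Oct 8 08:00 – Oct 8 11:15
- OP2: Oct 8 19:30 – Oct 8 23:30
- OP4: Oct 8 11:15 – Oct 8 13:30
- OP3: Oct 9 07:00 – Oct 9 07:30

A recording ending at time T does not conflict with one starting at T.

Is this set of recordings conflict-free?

Sorted by start: OP1, OP4, OP2, OP3.
OP4 starts exactly when OP1 ends (back-to-back, no overlap), so nothing later overlaps OP1 either.
OP2 starts after OP4 ends, so nothing later overlaps OP4 either.
OP3 starts after OP2 ends.
Every pair is clear; the schedule has no overlaps.

Yes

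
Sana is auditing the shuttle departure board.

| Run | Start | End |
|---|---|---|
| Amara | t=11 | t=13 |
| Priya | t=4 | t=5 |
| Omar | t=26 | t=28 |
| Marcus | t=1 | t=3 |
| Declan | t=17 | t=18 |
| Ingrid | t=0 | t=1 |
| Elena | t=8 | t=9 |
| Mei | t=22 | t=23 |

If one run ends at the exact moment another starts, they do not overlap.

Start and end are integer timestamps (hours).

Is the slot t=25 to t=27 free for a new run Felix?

Ingrid: ends t=1 at or before Felix starts t=25 → clear.
Marcus: ends t=3 at or before Felix starts t=25 → clear.
Priya: ends t=5 at or before Felix starts t=25 → clear.
Elena: ends t=9 at or before Felix starts t=25 → clear.
Amara: ends t=13 at or before Felix starts t=25 → clear.
Declan: ends t=18 at or before Felix starts t=25 → clear.
Mei: ends t=23 at or before Felix starts t=25 → clear.
Omar: starts t=26 before Felix ends t=27, and ends t=28 after Felix starts t=25 → overlap.
Felix overlaps Omar.

No — it overlaps Omar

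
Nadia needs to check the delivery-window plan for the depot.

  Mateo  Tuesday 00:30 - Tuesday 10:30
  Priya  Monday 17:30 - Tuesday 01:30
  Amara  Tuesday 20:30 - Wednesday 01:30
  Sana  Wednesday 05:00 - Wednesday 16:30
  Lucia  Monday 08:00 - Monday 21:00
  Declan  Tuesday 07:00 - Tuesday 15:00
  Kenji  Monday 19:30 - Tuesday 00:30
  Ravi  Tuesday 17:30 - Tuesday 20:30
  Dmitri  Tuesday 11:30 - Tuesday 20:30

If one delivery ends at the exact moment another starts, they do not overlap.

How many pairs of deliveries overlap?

7

Sorted by start: Lucia, Priya, Kenji, Mateo, Declan, Dmitri, Ravi, Amara, Sana.
Priya starts before Lucia ends → Lucia and Priya overlap.
Kenji starts before Lucia ends → Lucia and Kenji overlap.
Mateo starts after Lucia ends; Lucia is clear from here.
Kenji starts before Priya ends → Priya and Kenji overlap.
Mateo starts before Priya ends → Priya and Mateo overlap.
Declan starts after Priya ends; Priya is clear from here.
Mateo starts exactly when Kenji ends (back-to-back, no overlap); Kenji is clear from here.
Declan starts before Mateo ends → Mateo and Declan overlap.
Dmitri starts after Mateo ends; Mateo is clear from here.
Dmitri starts before Declan ends → Declan and Dmitri overlap.
Ravi starts after Declan ends; Declan is clear from here.
Ravi starts before Dmitri ends → Dmitri and Ravi overlap.
Amara starts exactly when Dmitri ends (back-to-back, no overlap); Dmitri is clear from here.
Amara starts exactly when Ravi ends (back-to-back, no overlap); Ravi is clear from here.
Sana starts after Amara ends.
Overlapping pairs: Declan & Dmitri, Declan & Mateo, Dmitri & Ravi, Kenji & Lucia, Kenji & Priya, Lucia & Priya, Mateo & Priya — 7 in total.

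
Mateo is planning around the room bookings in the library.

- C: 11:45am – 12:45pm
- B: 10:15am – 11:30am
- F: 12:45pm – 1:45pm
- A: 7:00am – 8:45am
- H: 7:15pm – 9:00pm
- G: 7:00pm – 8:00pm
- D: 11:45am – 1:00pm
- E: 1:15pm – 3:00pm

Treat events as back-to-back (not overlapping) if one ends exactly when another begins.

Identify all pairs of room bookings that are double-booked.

C & D, D & F, E & F, G & H

Sorted by start: A, B, C, D, F, E, G, H.
B starts after A ends, so nothing later overlaps A either.
C starts after B ends, so nothing later overlaps B either.
D starts before C ends → C and D overlap.
F starts exactly when C ends (back-to-back, no overlap), so nothing later overlaps C either.
F starts before D ends → D and F overlap.
E starts after D ends, so nothing later overlaps D either.
E starts before F ends → F and E overlap.
G starts after F ends, so nothing later overlaps F either.
G starts after E ends, so nothing later overlaps E either.
H starts before G ends → G and H overlap.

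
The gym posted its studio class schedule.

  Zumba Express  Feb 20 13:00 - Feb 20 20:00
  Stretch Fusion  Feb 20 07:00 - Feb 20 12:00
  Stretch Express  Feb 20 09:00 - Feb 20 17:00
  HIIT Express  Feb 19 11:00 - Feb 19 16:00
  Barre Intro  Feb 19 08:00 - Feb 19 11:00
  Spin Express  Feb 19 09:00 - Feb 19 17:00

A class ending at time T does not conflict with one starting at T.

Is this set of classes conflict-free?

Sorted by start: Barre Intro, Spin Express, HIIT Express, Stretch Fusion, Stretch Express, Zumba Express.
Spin Express starts before Barre Intro ends → Barre Intro and Spin Express overlap.
That's a conflict, so the schedule is not conflict-free.

No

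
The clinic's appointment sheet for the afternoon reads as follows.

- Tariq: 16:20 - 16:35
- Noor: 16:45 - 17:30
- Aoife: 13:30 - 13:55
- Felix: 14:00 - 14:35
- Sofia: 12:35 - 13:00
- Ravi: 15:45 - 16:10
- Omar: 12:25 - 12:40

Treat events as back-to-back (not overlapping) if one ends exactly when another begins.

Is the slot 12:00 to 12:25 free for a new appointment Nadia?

Omar: starts 12:25 at or after Nadia ends 12:25 → clear.
Sofia: starts 12:35 at or after Nadia ends 12:25 → clear.
Aoife: starts 13:30 at or after Nadia ends 12:25 → clear.
Felix: starts 14:00 at or after Nadia ends 12:25 → clear.
Ravi: starts 15:45 at or after Nadia ends 12:25 → clear.
Tariq: starts 16:20 at or after Nadia ends 12:25 → clear.
Noor: starts 16:45 at or after Nadia ends 12:25 → clear.

Yes — the slot is free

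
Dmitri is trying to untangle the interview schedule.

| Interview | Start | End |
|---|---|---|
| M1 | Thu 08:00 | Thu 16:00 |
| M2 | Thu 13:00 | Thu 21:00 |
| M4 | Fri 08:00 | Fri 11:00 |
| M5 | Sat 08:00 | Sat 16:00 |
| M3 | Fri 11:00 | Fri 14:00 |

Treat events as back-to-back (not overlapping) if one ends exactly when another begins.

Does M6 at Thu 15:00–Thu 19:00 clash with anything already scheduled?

M1: starts Thu 08:00 before M6 ends Thu 19:00, and ends Thu 16:00 after M6 starts Thu 15:00 → overlap.
M2: starts Thu 13:00 before M6 ends Thu 19:00, and ends Thu 21:00 after M6 starts Thu 15:00 → overlap.
M4: starts Fri 08:00 at or after M6 ends Thu 19:00 → clear.
M3: starts Fri 11:00 at or after M6 ends Thu 19:00 → clear.
M5: starts Sat 08:00 at or after M6 ends Thu 19:00 → clear.
M6 overlaps M1, M2.

Yes — it overlaps M1, M2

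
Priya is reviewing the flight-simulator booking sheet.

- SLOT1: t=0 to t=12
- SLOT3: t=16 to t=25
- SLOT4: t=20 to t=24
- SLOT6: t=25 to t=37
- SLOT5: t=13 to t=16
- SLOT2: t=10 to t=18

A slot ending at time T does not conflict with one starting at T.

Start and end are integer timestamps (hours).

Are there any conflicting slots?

Yes

Check each pair: they overlap iff neither finishes before the other starts.
Sorted by start: SLOT1, SLOT2, SLOT5, SLOT3, SLOT4, SLOT6.
SLOT2 starts before SLOT1 ends → SLOT1 and SLOT2 overlap.
That's a conflict, so the schedule is not conflict-free.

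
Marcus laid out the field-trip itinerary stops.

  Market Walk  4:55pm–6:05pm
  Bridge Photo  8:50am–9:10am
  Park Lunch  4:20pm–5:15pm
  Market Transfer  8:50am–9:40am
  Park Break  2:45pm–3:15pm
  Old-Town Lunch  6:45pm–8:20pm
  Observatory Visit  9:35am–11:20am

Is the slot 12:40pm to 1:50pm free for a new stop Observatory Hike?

Market Transfer: ends 9:40am at or before Observatory Hike starts 12:40pm → clear.
Bridge Photo: ends 9:10am at or before Observatory Hike starts 12:40pm → clear.
Observatory Visit: ends 11:20am at or before Observatory Hike starts 12:40pm → clear.
Park Break: starts 2:45pm at or after Observatory Hike ends 1:50pm → clear.
Park Lunch: starts 4:20pm at or after Observatory Hike ends 1:50pm → clear.
Market Walk: starts 4:55pm at or after Observatory Hike ends 1:50pm → clear.
Old-Town Lunch: starts 6:45pm at or after Observatory Hike ends 1:50pm → clear.

Yes — the slot is free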